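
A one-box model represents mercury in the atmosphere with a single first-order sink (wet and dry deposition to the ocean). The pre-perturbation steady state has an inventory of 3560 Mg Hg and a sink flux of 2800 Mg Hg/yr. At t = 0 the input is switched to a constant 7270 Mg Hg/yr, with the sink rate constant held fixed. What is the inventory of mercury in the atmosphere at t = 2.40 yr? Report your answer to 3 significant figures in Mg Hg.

8380 Mg Hg

Residence time τ = M₀/F₀ = 1.271 yr. The eventual steady state is M_∞ = M₀·(F₁/F₀) = 3560 × 7270/2800 = 9243.3 Mg Hg.
The anomaly ΔM(t) = M(t) − M_∞ decays as ΔM₀·e^(−t/τ) with ΔM₀ = 3560 − 9243.3 = −5683 Mg Hg.
At t = 2.40 yr, e^(−t/τ) = e^(−1.888) = 0.1514, so ΔM = −860.6 Mg Hg and M = 9243.3 − 860.6 = 8382.7 Mg Hg.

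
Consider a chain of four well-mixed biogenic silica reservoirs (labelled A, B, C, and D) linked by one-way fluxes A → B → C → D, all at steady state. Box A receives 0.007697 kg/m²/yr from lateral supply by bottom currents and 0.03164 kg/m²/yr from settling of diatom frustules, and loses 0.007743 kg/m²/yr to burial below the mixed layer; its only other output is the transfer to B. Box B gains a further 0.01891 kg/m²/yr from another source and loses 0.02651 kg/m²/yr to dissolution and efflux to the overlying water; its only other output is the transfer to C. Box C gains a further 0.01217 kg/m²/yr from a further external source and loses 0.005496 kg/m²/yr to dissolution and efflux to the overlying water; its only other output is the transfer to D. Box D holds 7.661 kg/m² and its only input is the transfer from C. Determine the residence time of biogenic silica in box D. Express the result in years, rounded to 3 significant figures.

Box A: F(A→B) = (0.007697 + 0.03164) − 0.007743 = 0.031594 kg/m²/yr.
Box B: F(B→C) = (0.031594 + 0.01891) − 0.02651 = 0.023994 kg/m²/yr.
Box C: F(C→D) = (0.023994 + 0.01217) − 0.005496 = 0.030668 kg/m²/yr.
Box D throughput = its input = 0.030668 kg/m²/yr; τ = 7.661 / 0.030668 = 249.8 yr.

250 yr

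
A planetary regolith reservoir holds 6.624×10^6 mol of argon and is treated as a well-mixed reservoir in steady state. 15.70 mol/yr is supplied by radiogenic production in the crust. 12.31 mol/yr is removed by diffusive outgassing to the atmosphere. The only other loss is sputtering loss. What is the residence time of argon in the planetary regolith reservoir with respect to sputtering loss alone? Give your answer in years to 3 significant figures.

1.95×10^6 yr

At steady state ΣF_in = ΣF_out.
ΣF_in = 15.700 mol/yr.
Sputtering loss flux = ΣF_in − (12.31) = 15.700 − 12.31 = 3.390 mol/yr.
τ = M / F = 6.624×10^6 / 3.390 = 1.954×10^6 yr.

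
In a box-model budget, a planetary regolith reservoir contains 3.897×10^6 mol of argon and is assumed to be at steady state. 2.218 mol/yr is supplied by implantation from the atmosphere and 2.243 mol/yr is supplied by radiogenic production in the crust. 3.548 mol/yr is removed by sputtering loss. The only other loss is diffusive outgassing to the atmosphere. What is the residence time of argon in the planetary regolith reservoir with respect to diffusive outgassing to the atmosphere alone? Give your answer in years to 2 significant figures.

4.3×10^6 yr

At steady state ΣF_in = ΣF_out.
ΣF_in = 2.218 + 2.243 = 4.4610 mol/yr.
Diffusive outgassing to the atmosphere flux = ΣF_in − (3.548) = 4.4610 − 3.548 = 0.9130 mol/yr.
τ = M / F = 3.897×10^6 / 0.9130 = 4.268×10^6 yr.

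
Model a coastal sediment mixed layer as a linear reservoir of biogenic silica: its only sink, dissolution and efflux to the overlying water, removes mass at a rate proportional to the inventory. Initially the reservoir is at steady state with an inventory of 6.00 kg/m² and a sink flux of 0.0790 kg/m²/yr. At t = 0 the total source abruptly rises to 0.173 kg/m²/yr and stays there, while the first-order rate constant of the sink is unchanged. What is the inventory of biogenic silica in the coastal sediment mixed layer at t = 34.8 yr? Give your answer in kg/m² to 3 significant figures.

8.62 kg/m²

τ = M₀/F₀ = 6.00/0.0790 = 75.95 yr; rate constant k = 1/τ.
New steady state M_∞ = F₁/k = F₁·τ = 0.173 × 75.95 = 13.139 kg/m².
M(t) = M_∞ + (M₀ − M_∞)·e^(−t/τ); t/τ = 34.8/75.95 = 0.4582, so e^(−t/τ) = 0.6324.
M(t) = 13.139 − 7.139 × 0.6324 = 8.6242 kg/m².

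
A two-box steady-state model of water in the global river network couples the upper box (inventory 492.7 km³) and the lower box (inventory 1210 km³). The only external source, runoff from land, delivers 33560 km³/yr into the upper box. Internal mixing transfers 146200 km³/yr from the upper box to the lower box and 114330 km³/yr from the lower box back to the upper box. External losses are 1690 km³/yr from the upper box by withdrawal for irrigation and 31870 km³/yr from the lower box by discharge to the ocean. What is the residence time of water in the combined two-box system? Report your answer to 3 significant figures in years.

0.0507 yr

For the system as a whole, the A↔B exchange is internal and contributes nothing to the throughput; only the external sinks remove mass.
M_total = 492.7 + 1210 = 1702.7 km³.
ΣF_external_out = 1690 + 31870 = 33560 km³/yr.
τ = M_total / ΣF_ext = 1702.7 / 33560 = 0.05074 yr.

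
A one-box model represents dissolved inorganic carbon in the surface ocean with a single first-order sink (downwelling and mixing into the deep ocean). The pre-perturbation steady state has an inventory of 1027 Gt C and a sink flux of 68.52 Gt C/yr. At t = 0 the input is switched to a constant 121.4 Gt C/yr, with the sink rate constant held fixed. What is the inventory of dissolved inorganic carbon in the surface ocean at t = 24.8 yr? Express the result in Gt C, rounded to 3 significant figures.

τ = M₀/F₀ = 1027/68.52 = 14.99 yr; rate constant k = 1/τ.
New steady state M_∞ = F₁/k = F₁·τ = 121.4 × 14.99 = 1819.6 Gt C.
M(t) = M_∞ + (M₀ − M_∞)·e^(−t/τ); t/τ = 24.8/14.99 = 1.655, so e^(−t/τ) = 0.1912.
M(t) = 1819.6 − 792.6 × 0.1912 = 1668.1 Gt C.

1670 Gt C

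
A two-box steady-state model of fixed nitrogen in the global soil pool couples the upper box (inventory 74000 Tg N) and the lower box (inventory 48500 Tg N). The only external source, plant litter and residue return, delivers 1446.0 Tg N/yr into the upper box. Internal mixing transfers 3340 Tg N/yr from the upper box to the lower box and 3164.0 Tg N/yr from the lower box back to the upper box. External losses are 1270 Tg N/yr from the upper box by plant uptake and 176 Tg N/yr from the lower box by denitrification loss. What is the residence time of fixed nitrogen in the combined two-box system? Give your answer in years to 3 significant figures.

84.7 yr

Treat the two boxes together as one reservoir: the mixing fluxes between them are internal recycling, so τ = ΣM / Σ(external losses).
M_total = 74000 + 48500 = 122500 Tg N.
ΣF_external_out = 1270 + 176 = 1446.0 Tg N/yr.
τ = M_total / ΣF_ext = 122500 / 1446.0 = 84.72 yr.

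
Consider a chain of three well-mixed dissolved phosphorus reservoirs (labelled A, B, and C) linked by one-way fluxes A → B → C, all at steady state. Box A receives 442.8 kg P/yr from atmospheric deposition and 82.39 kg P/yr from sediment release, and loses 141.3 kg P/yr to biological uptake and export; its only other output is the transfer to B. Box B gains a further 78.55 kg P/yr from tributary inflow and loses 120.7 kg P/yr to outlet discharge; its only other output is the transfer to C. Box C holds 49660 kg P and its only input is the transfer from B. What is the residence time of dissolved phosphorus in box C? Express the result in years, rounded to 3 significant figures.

145 yr

Box A: F(A→B) = (442.8 + 82.39) − 141.3 = 383.89 kg P/yr.
Box B: F(B→C) = (383.89 + 78.55) − 120.7 = 341.74 kg P/yr.
Box C throughput = its input = 341.74 kg P/yr; τ = 49660 / 341.74 = 145.3 yr.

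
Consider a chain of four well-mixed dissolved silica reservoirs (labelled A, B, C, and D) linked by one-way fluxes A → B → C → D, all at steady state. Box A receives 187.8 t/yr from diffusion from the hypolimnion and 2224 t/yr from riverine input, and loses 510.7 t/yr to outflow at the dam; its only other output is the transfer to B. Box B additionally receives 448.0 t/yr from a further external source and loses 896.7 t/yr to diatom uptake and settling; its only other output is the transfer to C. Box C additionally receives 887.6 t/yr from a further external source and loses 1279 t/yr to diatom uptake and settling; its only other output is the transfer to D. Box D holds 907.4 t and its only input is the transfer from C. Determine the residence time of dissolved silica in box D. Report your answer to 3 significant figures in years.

0.855 yr

Box A: F(A→B) = (187.8 + 2224) − 510.7 = 1901.1 t/yr.
Box B: F(B→C) = (1901.1 + 448.0) − 896.7 = 1452.4 t/yr.
Box C: F(C→D) = (1452.4 + 887.6) − 1279 = 1061.0 t/yr.
Box D throughput = its input = 1061.0 t/yr; τ = 907.4 / 1061.0 = 0.8552 yr.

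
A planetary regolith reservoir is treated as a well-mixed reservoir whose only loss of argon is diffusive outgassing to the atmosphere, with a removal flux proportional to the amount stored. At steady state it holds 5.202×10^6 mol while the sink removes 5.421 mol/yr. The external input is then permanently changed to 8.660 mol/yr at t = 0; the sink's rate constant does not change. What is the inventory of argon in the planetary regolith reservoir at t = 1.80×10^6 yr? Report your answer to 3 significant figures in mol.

7.83×10^6 mol

Residence time τ = M₀/F₀ = 959600 yr. The eventual steady state is M_∞ = M₀·(F₁/F₀) = 5.202×10^6 × 8.660/5.421 = 8.3101×10^6 mol.
The anomaly ΔM(t) = M(t) − M_∞ decays as ΔM₀·e^(−t/τ) with ΔM₀ = 5.202×10^6 − 8.3101×10^6 = −3.108×10^6 mol.
At t = 1.80×10^6 yr, e^(−t/τ) = e^(−1.876) = 0.1532, so ΔM = −476300 mol and M = 8.3101×10^6 − 476300 = 7.8339×10^6 mol.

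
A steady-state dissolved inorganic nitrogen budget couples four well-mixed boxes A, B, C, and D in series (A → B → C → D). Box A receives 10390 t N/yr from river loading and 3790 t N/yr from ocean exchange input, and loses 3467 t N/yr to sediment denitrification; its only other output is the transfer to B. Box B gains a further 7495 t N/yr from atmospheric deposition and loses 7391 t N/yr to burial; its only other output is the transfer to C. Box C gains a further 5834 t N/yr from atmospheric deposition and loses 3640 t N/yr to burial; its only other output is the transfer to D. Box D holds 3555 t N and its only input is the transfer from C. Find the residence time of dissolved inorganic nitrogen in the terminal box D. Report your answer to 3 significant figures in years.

0.273 yr

Box A: F(A→B) = (10390 + 3790) − 3467 = 10713 t N/yr.
Box B: F(B→C) = (10713 + 7495) − 7391 = 10817 t N/yr.
Box C: F(C→D) = (10817 + 5834) − 3640 = 13011 t N/yr.
Box D throughput = its input = 13011 t N/yr; τ = 3555 / 13011 = 0.2732 yr.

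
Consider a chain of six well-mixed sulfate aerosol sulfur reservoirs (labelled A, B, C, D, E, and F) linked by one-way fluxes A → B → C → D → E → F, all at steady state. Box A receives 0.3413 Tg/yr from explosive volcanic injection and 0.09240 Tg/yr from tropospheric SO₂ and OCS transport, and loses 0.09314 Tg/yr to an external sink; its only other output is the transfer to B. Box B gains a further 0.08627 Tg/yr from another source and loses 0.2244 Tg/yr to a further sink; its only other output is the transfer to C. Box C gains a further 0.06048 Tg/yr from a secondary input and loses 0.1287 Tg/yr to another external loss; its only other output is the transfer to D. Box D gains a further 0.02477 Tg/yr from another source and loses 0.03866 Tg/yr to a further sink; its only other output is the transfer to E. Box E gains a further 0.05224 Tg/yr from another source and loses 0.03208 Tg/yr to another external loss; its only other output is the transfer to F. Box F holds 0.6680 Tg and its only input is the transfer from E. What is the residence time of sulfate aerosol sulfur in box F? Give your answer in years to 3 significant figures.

4.76 yr

Box A: F(A→B) = (0.3413 + 0.09240) − 0.09314 = 0.34056 Tg/yr.
Box B: F(B→C) = (0.34056 + 0.08627) − 0.2244 = 0.20243 Tg/yr.
Box C: F(C→D) = (0.20243 + 0.06048) − 0.1287 = 0.13421 Tg/yr.
Box D: F(D→E) = (0.13421 + 0.02477) − 0.03866 = 0.12032 Tg/yr.
Box E: F(E→F) = (0.12032 + 0.05224) − 0.03208 = 0.14048 Tg/yr.
Box F throughput = its input = 0.14048 Tg/yr; τ = 0.6680 / 0.14048 = 4.755 yr.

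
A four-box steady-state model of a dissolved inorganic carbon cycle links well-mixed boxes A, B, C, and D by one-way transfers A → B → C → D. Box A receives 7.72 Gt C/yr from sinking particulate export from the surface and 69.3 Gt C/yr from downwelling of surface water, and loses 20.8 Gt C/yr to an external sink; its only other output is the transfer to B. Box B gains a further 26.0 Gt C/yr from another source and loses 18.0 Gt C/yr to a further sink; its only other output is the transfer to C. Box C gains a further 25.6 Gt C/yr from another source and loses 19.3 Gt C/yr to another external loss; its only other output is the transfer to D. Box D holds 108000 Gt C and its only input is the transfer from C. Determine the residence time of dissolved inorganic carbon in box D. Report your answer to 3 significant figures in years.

Box A: F(A→B) = (7.72 + 69.3) − 20.8 = 56.220 Gt C/yr.
Box B: F(B→C) = (56.220 + 26.0) − 18.0 = 64.220 Gt C/yr.
Box C: F(C→D) = (64.220 + 25.6) − 19.3 = 70.520 Gt C/yr.
Box D throughput = its input = 70.520 Gt C/yr; τ = 108000 / 70.520 = 1531 yr.

1530 yr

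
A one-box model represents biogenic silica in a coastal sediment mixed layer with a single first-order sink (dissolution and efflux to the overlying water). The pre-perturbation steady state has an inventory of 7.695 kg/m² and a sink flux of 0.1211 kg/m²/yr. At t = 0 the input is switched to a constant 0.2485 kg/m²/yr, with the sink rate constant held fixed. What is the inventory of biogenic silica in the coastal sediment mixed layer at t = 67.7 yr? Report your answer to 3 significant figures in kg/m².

The sink rate constant is k = F₀/M₀ = 0.1211/7.695 = 0.01574 yr⁻¹.
Solving dM/dt = F₁ − kM with M(0) = M₀ gives M(t) = F₁/k + (M₀ − F₁/k)·e^(−kt).
F₁/k = 0.2485/0.01574 = 15.790 kg/m²; kt = 0.01574 × 67.7 = 1.065, e^(−kt) = 0.3446.
M(67.7) = 15.790 + (7.695 − 15.790) × 0.3446 = 15.790 − 2.789 = 13.001 kg/m².

13.0 kg/m²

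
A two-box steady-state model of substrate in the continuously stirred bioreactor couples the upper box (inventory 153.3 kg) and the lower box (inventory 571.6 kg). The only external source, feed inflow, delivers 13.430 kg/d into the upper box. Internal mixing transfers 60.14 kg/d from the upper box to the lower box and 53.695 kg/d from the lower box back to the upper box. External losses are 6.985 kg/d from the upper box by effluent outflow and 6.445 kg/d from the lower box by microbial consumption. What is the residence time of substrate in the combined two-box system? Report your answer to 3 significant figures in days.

Residence time in the combined system uses the total inventory and the total *external* removal — internal exchanges between the two boxes cancel.
M_total = 153.3 + 571.6 = 724.90 kg.
ΣF_external_out = 6.985 + 6.445 = 13.430 kg/d.
τ = M_total / ΣF_ext = 724.90 / 13.430 = 53.98 d.

54.0 d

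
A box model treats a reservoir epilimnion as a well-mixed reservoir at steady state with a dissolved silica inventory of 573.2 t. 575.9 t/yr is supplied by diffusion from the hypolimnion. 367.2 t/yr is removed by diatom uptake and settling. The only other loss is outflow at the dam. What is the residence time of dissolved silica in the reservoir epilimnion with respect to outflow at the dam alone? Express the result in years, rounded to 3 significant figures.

2.75 yr

At steady state ΣF_in = ΣF_out.
ΣF_in = 575.90 t/yr.
Outflow at the dam flux = ΣF_in − (367.2) = 575.90 − 367.2 = 208.7 t/yr.
τ = M / F = 573.2 / 208.7 = 2.747 yr.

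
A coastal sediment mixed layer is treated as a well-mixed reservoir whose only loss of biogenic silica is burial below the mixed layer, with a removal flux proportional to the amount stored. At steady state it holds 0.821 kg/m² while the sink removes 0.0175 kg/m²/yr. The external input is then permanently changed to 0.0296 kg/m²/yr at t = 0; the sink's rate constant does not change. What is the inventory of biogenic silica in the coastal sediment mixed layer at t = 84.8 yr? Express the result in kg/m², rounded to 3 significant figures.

The sink rate constant is k = F₀/M₀ = 0.0175/0.821 = 0.02132 yr⁻¹.
Solving dM/dt = F₁ − kM with M(0) = M₀ gives M(t) = F₁/k + (M₀ − F₁/k)·e^(−kt).
F₁/k = 0.0296/0.02132 = 1.3887 kg/m²; kt = 0.02132 × 84.8 = 1.808, e^(−kt) = 0.1641.
M(84.8) = 1.3887 + (0.821 − 1.3887) × 0.1641 = 1.3887 − 0.09313 = 1.2955 kg/m².

1.30 kg/m²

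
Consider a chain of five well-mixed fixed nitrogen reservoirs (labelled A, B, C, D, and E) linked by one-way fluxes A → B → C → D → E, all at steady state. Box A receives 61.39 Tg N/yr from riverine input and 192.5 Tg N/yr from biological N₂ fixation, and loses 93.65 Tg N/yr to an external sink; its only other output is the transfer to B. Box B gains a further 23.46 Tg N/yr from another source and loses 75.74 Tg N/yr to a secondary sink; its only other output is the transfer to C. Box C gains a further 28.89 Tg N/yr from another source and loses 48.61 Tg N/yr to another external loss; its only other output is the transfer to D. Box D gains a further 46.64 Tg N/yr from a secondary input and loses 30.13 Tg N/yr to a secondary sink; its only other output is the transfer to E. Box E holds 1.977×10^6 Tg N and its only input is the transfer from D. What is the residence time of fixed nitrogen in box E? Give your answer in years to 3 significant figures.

Box A: F(A→B) = (61.39 + 192.5) − 93.65 = 160.24 Tg N/yr.
Box B: F(B→C) = (160.24 + 23.46) − 75.74 = 107.96 Tg N/yr.
Box C: F(C→D) = (107.96 + 28.89) − 48.61 = 88.240 Tg N/yr.
Box D: F(D→E) = (88.240 + 46.64) − 30.13 = 104.75 Tg N/yr.
Box E throughput = its input = 104.75 Tg N/yr; τ = 1.977×10^6 / 104.75 = 18870 yr.

18900 yr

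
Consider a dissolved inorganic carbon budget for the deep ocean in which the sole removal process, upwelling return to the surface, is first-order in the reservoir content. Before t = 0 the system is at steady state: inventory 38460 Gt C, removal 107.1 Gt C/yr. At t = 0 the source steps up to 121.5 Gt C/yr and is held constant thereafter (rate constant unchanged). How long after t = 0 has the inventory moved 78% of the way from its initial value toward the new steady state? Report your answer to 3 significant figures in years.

544 yr

τ = M₀/F₀ = 38460/107.1 = 359.1 yr.
The remaining gap fraction is e^(−t/τ); 78% covered ⇒ e^(−t/τ) = 0.220.
t = −τ ln(0.220) = 359.1 × 1.514 = 543.7 yr.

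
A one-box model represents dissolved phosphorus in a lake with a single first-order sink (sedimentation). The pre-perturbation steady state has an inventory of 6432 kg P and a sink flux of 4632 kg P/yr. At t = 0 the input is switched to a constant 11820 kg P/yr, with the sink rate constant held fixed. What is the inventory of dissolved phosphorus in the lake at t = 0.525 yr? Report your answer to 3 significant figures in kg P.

The sink rate constant is k = F₀/M₀ = 4632/6432 = 0.7201 yr⁻¹.
Solving dM/dt = F₁ − kM with M(0) = M₀ gives M(t) = F₁/k + (M₀ − F₁/k)·e^(−kt).
F₁/k = 11820/0.7201 = 16413 kg P; kt = 0.7201 × 0.525 = 0.3781, e^(−kt) = 0.6852.
M(0.525) = 16413 + (6432 − 16413) × 0.6852 = 16413 − 6839 = 9574.3 kg P.

9570 kg P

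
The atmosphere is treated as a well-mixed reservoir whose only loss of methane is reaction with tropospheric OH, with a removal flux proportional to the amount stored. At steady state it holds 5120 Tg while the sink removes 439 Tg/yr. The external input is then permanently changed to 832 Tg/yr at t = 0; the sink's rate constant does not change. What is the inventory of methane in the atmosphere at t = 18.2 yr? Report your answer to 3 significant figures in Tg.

Residence time τ = M₀/F₀ = 11.66 yr. The eventual steady state is M_∞ = M₀·(F₁/F₀) = 5120 × 832/439 = 9703.5 Tg.
The anomaly ΔM(t) = M(t) − M_∞ decays as ΔM₀·e^(−t/τ) with ΔM₀ = 5120 − 9703.5 = −4584 Tg.
At t = 18.2 yr, e^(−t/τ) = e^(−1.561) = 0.2100, so ΔM = −962.7 Tg and M = 9703.5 − 962.7 = 8740.8 Tg.

8740 Tg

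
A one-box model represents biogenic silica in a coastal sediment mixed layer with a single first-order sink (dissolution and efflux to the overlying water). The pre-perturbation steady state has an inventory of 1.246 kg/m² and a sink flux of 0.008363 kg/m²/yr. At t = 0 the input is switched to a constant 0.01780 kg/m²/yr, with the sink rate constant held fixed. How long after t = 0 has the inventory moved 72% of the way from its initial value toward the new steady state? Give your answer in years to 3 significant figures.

190 yr

τ = M₀/F₀ = 1.246/0.008363 = 149.0 yr.
The remaining gap fraction is e^(−t/τ); 72% covered ⇒ e^(−t/τ) = 0.280.
t = −τ ln(0.280) = 149.0 × 1.273 = 189.7 yr.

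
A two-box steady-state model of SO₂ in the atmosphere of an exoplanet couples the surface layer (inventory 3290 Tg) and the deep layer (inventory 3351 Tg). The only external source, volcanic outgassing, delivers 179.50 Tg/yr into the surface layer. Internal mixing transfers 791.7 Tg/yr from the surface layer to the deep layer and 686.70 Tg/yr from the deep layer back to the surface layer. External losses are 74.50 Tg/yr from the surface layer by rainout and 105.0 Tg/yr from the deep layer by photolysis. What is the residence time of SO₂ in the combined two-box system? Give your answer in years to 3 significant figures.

Treat the two boxes together as one reservoir: the mixing fluxes between them are internal recycling, so τ = ΣM / Σ(external losses).
M_total = 3290 + 3351 = 6641.0 Tg.
ΣF_external_out = 74.50 + 105.0 = 179.50 Tg/yr.
τ = M_total / ΣF_ext = 6641.0 / 179.50 = 37.00 yr.

37.0 yr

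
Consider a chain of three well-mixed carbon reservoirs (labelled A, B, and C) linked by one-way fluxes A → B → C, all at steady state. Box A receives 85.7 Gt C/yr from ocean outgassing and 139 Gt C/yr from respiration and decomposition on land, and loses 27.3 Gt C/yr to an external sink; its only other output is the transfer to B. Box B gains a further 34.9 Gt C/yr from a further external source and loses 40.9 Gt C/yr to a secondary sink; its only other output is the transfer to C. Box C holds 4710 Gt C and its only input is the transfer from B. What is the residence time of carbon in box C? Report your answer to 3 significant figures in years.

Box A: F(A→B) = (85.7 + 139) − 27.3 = 197.40 Gt C/yr.
Box B: F(B→C) = (197.40 + 34.9) − 40.9 = 191.40 Gt C/yr.
Box C throughput = its input = 191.40 Gt C/yr; τ = 4710 / 191.40 = 24.61 yr.

24.6 yr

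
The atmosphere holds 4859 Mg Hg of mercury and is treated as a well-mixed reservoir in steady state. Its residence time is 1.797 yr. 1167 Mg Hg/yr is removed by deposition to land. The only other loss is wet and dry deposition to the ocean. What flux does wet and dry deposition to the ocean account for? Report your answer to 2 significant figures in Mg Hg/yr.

1500 Mg Hg/yr

Total removal F = M/τ = 4859 / 1.797 = 2704 Mg Hg/yr.
Wet and dry deposition to the ocean = F − (1167) = 2704 − 1167 = 1537 Mg Hg/yr.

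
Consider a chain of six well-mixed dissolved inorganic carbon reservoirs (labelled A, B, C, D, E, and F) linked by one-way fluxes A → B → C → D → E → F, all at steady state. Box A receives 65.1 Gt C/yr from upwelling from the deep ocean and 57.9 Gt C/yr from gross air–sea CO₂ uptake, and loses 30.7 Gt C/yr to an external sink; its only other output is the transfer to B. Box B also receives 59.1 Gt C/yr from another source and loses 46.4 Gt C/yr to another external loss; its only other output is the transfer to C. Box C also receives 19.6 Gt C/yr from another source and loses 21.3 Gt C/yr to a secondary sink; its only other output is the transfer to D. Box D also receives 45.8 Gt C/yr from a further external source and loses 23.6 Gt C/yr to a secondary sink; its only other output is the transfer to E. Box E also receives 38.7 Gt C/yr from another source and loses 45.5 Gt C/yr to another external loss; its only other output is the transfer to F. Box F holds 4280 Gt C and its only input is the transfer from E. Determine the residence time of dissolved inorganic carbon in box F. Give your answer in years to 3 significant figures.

36.1 yr

Box A: F(A→B) = (65.1 + 57.9) − 30.7 = 92.300 Gt C/yr.
Box B: F(B→C) = (92.300 + 59.1) − 46.4 = 105.00 Gt C/yr.
Box C: F(C→D) = (105.00 + 19.6) − 21.3 = 103.30 Gt C/yr.
Box D: F(D→E) = (103.30 + 45.8) − 23.6 = 125.50 Gt C/yr.
Box E: F(E→F) = (125.50 + 38.7) − 45.5 = 118.70 Gt C/yr.
Box F throughput = its input = 118.70 Gt C/yr; τ = 4280 / 118.70 = 36.06 yr.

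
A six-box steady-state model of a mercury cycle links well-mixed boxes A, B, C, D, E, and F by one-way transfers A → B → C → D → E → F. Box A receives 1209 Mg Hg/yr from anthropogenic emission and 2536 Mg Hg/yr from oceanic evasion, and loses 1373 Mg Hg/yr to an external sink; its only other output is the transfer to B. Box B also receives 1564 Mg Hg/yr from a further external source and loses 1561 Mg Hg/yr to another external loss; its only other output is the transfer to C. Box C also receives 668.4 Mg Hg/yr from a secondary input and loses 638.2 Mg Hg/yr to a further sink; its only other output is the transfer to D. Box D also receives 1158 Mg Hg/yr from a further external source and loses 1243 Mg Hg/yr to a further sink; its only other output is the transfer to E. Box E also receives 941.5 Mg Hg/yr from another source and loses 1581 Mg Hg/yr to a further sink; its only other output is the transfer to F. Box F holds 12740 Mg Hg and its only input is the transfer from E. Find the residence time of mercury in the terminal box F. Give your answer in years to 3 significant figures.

Box A: F(A→B) = (1209 + 2536) − 1373 = 2372.0 Mg Hg/yr.
Box B: F(B→C) = (2372.0 + 1564) − 1561 = 2375.0 Mg Hg/yr.
Box C: F(C→D) = (2375.0 + 668.4) − 638.2 = 2405.2 Mg Hg/yr.
Box D: F(D→E) = (2405.2 + 1158) − 1243 = 2320.2 Mg Hg/yr.
Box E: F(E→F) = (2320.2 + 941.5) − 1581 = 1680.7 Mg Hg/yr.
Box F throughput = its input = 1680.7 Mg Hg/yr; τ = 12740 / 1680.7 = 7.580 yr.

7.58 yr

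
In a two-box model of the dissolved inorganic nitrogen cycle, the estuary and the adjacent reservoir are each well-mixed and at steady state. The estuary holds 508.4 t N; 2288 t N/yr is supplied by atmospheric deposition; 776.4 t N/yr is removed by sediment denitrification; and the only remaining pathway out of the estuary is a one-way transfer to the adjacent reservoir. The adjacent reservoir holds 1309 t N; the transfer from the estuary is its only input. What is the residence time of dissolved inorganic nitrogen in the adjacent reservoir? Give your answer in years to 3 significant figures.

0.866 yr

Balance the estuary: ΣF_in = 2288.0 t N/yr.
Transfer to the adjacent reservoir = ΣF_in − (776.4) = 1511.6 t N/yr.
At steady state the output of the adjacent reservoir equals its input, 1511.6 t N/yr.
τ = M / F = 1309 / 1511.6 = 0.8660 yr.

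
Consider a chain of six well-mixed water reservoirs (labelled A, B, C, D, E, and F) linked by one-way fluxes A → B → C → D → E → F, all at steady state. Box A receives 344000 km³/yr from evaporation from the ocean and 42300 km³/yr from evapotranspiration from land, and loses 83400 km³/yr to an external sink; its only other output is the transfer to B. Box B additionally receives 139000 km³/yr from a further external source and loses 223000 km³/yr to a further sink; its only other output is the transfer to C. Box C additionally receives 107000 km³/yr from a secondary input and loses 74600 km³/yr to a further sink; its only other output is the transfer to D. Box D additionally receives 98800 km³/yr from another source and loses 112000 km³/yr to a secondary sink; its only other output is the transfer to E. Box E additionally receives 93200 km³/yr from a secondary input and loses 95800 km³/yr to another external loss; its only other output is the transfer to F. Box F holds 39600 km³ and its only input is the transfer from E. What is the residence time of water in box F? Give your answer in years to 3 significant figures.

0.168 yr

Box A: F(A→B) = (344000 + 42300) − 83400 = 302900 km³/yr.
Box B: F(B→C) = (302900 + 139000) − 223000 = 218900 km³/yr.
Box C: F(C→D) = (218900 + 107000) − 74600 = 251300 km³/yr.
Box D: F(D→E) = (251300 + 98800) − 112000 = 238100 km³/yr.
Box E: F(E→F) = (238100 + 93200) − 95800 = 235500 km³/yr.
Box F throughput = its input = 235500 km³/yr; τ = 39600 / 235500 = 0.1682 yr.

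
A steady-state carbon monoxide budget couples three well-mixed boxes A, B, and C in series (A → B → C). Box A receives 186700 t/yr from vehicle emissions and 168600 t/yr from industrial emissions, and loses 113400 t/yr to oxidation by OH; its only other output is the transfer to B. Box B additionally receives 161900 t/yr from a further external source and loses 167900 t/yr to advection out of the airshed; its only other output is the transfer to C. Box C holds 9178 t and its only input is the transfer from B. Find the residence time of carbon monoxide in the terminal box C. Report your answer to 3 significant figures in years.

Box A: F(A→B) = (186700 + 168600) − 113400 = 241900 t/yr.
Box B: F(B→C) = (241900 + 161900) − 167900 = 235900 t/yr.
Box C throughput = its input = 235900 t/yr; τ = 9178 / 235900 = 0.03891 yr.

0.0389 yr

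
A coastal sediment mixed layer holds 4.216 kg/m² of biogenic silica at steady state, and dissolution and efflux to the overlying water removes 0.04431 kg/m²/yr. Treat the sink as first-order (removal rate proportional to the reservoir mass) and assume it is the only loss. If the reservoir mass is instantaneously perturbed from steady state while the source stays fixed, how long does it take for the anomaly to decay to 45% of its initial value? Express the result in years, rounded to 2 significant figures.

For a linear reservoir the anomaly decays as exp(−t/τ) with τ = M/F = 4.216/0.04431 = 95.15 yr.
exp(−t/τ) = 0.45 ⇒ t = −τ ln(0.45) = 95.15 × 0.7985 = 75.98 yr.

76 yr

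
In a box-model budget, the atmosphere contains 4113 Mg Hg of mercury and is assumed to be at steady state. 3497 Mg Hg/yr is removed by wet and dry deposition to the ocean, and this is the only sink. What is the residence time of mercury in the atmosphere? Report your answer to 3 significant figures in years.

τ = M / F = 4113 / 3497 = 1.176 yr.

1.18 yr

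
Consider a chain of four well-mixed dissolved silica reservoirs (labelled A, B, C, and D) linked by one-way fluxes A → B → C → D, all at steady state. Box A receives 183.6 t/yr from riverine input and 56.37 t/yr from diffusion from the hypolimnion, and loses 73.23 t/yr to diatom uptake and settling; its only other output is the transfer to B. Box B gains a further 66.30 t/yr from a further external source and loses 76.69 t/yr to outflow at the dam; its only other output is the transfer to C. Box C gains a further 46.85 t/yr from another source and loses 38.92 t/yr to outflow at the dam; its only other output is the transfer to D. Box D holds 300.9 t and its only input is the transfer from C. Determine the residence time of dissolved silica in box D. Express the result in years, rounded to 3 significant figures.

1.83 yr

Box A: F(A→B) = (183.6 + 56.37) − 73.23 = 166.74 t/yr.
Box B: F(B→C) = (166.74 + 66.30) − 76.69 = 156.35 t/yr.
Box C: F(C→D) = (156.35 + 46.85) − 38.92 = 164.28 t/yr.
Box D throughput = its input = 164.28 t/yr; τ = 300.9 / 164.28 = 1.832 yr.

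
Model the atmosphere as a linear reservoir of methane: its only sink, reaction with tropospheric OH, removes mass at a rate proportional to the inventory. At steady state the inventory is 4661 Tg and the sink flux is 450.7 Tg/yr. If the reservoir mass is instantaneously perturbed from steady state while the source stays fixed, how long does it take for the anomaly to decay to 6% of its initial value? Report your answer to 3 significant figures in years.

For a linear reservoir the anomaly decays as exp(−t/τ) with τ = M/F = 4661/450.7 = 10.34 yr.
exp(−t/τ) = 0.06 ⇒ t = −τ ln(0.06) = 10.34 × 2.813 = 29.10 yr.

29.1 yr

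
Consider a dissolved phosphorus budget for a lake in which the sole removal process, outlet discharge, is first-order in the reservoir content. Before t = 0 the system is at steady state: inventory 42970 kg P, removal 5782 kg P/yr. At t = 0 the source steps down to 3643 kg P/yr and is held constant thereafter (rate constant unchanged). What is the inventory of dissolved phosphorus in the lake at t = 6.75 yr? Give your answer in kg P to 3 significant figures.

τ = M₀/F₀ = 42970/5782 = 7.432 yr; rate constant k = 1/τ.
New steady state M_∞ = F₁/k = F₁·τ = 3643 × 7.432 = 27074 kg P.
M(t) = M_∞ + (M₀ − M_∞)·e^(−t/τ); t/τ = 6.75/7.432 = 0.9083, so e^(−t/τ) = 0.4032.
M(t) = 27074 + 15900 × 0.4032 = 33483 kg P.

33500 kg P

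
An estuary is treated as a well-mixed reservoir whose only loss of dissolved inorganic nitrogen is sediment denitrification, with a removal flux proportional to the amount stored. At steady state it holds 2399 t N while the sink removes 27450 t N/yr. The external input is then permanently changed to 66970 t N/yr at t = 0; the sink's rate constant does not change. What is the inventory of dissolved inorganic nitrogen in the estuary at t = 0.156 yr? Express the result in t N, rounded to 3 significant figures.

Residence time τ = M₀/F₀ = 0.08740 yr. The eventual steady state is M_∞ = M₀·(F₁/F₀) = 2399 × 66970/27450 = 5852.9 t N.
The anomaly ΔM(t) = M(t) − M_∞ decays as ΔM₀·e^(−t/τ) with ΔM₀ = 2399 − 5852.9 = −3454 t N.
At t = 0.156 yr, e^(−t/τ) = e^(−1.785) = 0.1678, so ΔM = −579.6 t N and M = 5852.9 − 579.6 = 5273.3 t N.

5270 t N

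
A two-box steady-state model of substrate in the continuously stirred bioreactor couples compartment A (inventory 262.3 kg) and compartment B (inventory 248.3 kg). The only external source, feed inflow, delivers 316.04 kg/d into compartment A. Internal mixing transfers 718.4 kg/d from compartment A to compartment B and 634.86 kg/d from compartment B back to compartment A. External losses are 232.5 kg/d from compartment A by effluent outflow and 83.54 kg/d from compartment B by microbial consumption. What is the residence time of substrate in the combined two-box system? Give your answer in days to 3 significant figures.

Residence time in the combined system uses the total inventory and the total *external* removal — internal exchanges between the two boxes cancel.
M_total = 262.3 + 248.3 = 510.60 kg.
ΣF_external_out = 232.5 + 83.54 = 316.04 kg/d.
τ = M_total / ΣF_ext = 510.60 / 316.04 = 1.616 d.

1.62 d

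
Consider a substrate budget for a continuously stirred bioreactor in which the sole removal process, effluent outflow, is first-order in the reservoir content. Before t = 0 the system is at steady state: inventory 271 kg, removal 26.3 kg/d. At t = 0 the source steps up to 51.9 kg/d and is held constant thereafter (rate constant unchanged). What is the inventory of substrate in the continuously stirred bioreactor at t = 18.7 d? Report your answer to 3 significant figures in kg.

492 kg

Residence time τ = M₀/F₀ = 10.30 d. The eventual steady state is M_∞ = M₀·(F₁/F₀) = 271 × 51.9/26.3 = 534.79 kg.
The anomaly ΔM(t) = M(t) − M_∞ decays as ΔM₀·e^(−t/τ) with ΔM₀ = 271 − 534.79 = −263.8 kg.
At t = 18.7 d, e^(−t/τ) = e^(−1.815) = 0.1629, so ΔM = −42.96 kg and M = 534.79 − 42.96 = 491.82 kg.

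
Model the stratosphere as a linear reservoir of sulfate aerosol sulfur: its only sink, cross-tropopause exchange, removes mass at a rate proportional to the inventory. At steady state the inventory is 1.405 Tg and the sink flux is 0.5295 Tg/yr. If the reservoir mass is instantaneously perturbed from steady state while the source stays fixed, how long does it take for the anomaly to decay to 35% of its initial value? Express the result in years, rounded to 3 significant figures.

2.79 yr

For a linear reservoir the anomaly decays as exp(−t/τ) with τ = M/F = 1.405/0.5295 = 2.653 yr.
exp(−t/τ) = 0.35 ⇒ t = −τ ln(0.35) = 2.653 × 1.050 = 2.786 yr.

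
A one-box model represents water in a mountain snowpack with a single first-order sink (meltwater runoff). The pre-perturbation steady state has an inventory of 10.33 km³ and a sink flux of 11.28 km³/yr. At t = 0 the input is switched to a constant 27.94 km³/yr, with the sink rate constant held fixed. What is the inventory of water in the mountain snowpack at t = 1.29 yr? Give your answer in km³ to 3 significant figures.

Residence time τ = M₀/F₀ = 0.9158 yr. The eventual steady state is M_∞ = M₀·(F₁/F₀) = 10.33 × 27.94/11.28 = 25.587 km³.
The anomaly ΔM(t) = M(t) − M_∞ decays as ΔM₀·e^(−t/τ) with ΔM₀ = 10.33 − 25.587 = −15.26 km³.
At t = 1.29 yr, e^(−t/τ) = e^(−1.409) = 0.2445, so ΔM = −3.730 km³ and M = 25.587 − 3.730 = 21.857 km³.

21.9 km³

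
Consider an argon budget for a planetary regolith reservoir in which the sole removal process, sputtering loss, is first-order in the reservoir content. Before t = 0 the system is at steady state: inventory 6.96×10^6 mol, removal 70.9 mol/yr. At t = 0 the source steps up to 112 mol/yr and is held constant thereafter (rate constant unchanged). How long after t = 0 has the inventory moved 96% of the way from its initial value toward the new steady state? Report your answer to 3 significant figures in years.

τ = M₀/F₀ = 6.96×10^6/70.9 = 98170 yr.
The remaining gap fraction is e^(−t/τ); 96% covered ⇒ e^(−t/τ) = 0.0400.
t = −τ ln(0.0400) = 98170 × 3.219 = 316000 yr.

316000 yr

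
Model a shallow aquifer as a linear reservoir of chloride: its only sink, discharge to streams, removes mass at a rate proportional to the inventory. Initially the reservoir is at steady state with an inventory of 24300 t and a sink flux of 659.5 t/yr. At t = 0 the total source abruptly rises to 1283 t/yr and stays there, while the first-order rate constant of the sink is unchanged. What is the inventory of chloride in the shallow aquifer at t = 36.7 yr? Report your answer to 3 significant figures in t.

Residence time τ = M₀/F₀ = 36.85 yr. The eventual steady state is M_∞ = M₀·(F₁/F₀) = 24300 × 1283/659.5 = 47274 t.
The anomaly ΔM(t) = M(t) − M_∞ decays as ΔM₀·e^(−t/τ) with ΔM₀ = 24300 − 47274 = −22970 t.
At t = 36.7 yr, e^(−t/τ) = e^(−0.9960) = 0.3693, so ΔM = −8485 t and M = 47274 − 8485 = 38788 t.

38800 t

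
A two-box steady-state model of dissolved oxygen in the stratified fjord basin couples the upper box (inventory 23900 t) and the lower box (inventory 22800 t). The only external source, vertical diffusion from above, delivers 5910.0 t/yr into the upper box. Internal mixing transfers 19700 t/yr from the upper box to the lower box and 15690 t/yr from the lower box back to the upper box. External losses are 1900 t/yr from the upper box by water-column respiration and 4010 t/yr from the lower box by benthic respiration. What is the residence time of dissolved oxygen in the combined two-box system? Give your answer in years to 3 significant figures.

7.90 yr

For the system as a whole, the A↔B exchange is internal and contributes nothing to the throughput; only the external sinks remove mass.
M_total = 23900 + 22800 = 46700 t.
ΣF_external_out = 1900 + 4010 = 5910.0 t/yr.
τ = M_total / ΣF_ext = 46700 / 5910.0 = 7.902 yr.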